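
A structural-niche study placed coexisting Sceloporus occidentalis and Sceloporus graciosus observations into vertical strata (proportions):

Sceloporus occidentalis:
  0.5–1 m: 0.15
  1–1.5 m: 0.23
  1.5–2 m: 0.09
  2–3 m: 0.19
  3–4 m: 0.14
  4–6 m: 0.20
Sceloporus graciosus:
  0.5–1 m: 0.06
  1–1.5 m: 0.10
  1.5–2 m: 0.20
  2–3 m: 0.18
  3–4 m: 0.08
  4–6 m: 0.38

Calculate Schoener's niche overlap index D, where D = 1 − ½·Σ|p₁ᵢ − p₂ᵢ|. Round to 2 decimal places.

Σ|p₁ᵢ − p₂ᵢ| = 0.09 + 0.13 + 0.11 + 0.01 + 0.06 + 0.18 = 0.58
D = 1 − ½ × 0.58 = 1 − 0.290 = 0.7100

0.71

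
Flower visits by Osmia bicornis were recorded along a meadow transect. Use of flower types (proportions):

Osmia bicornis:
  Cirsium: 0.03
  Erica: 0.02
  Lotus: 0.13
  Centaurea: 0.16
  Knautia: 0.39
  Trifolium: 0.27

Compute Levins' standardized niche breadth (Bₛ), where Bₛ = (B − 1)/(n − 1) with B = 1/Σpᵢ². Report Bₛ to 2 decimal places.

Σpᵢ² = 0.03² + 0.02² + 0.13² + 0.16² + 0.39² + 0.27² = 0.0009 + 0.0004 + 0.0169 + 0.0256 + 0.1521 + 0.0729 = 0.2688
B = 1 / 0.2688 = 3.7202
Bₛ = (B − 1)/(n − 1) = (3.7202 − 1)/(6 − 1) = 2.7202/5 = 0.5440

0.54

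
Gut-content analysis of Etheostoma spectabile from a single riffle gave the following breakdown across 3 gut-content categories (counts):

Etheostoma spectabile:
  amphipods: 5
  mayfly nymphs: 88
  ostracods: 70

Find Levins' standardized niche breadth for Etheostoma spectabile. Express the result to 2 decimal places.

0.55

Proportions for Etheostoma spectabile (n=163): 5/163=0.0307, 88/163=0.5399, 70/163=0.4294
Σpᵢ² = 0.0307² + 0.5399² + 0.4294² = 0.000942 + 0.291492 + 0.184384 = 0.476818
B = 1 / 0.476818 = 2.0972
Bₛ = (B − 1)/(n − 1) = (2.0972 − 1)/(3 − 1) = 1.0972/2 = 0.5486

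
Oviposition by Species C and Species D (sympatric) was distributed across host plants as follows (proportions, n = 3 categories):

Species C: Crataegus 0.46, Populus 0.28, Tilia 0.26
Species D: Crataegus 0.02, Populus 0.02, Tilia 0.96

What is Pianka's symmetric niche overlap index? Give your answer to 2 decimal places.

Σ p₁ᵢp₂ᵢ = 0.0092 + 0.0056 + 0.2496 = 0.2644
Σp_1ᵢ² = 0.46² + 0.28² + 0.26² = 0.2116 + 0.0784 + 0.0676 = 0.3576
Σp_2ᵢ² = 0.02² + 0.02² + 0.96² = 0.0004 + 0.0004 + 0.9216 = 0.9224
O = 0.2644 / √(0.3576 × 0.9224) = 0.2644 / 0.57433 = 0.4604

0.46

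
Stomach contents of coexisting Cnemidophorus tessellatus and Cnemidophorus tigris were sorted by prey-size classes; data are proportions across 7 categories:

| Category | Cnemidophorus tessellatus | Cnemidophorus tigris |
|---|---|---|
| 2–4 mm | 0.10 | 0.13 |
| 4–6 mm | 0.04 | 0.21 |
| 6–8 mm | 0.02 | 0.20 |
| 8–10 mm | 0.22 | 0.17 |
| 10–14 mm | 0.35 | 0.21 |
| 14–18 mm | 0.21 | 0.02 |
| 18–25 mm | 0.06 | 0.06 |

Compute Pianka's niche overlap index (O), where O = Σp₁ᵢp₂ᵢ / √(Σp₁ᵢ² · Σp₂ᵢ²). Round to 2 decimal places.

0.71

Σ p₁ᵢp₂ᵢ = 0.0130 + 0.0084 + 0.0040 + 0.0374 + 0.0735 + 0.0042 + 0.0036 = 0.1441
Σp_1ᵢ² = 0.10² + 0.04² + 0.02² + 0.22² + 0.35² + 0.21² + 0.06² = 0.0100 + 0.0016 + 0.0004 + 0.0484 + 0.1225 + 0.0441 + 0.0036 = 0.2306
Σp_2ᵢ² = 0.13² + 0.21² + 0.20² + 0.17² + 0.21² + 0.02² + 0.06² = 0.0169 + 0.0441 + 0.0400 + 0.0289 + 0.0441 + 0.0004 + 0.0036 = 0.1780
O = 0.1441 / √(0.2306 × 0.1780) = 0.1441 / 0.20260 = 0.7113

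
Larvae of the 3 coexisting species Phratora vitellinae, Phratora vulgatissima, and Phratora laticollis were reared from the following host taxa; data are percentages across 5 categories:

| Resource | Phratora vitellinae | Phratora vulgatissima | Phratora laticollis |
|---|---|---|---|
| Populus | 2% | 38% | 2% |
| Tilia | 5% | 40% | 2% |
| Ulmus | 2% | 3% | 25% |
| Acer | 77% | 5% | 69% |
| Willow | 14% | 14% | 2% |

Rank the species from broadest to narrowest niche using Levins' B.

Convert percentages to proportions (divide by 100).
Σp_viteᵢ² = 0.02² + 0.05² + 0.02² + 0.77² + 0.14² = 0.0004 + 0.0025 + 0.0004 + 0.5929 + 0.0196 = 0.6158
B_vite = 1 / 0.6158 = 1.6239
Σp_vulgᵢ² = 0.38² + 0.40² + 0.03² + 0.05² + 0.14² = 0.1444 + 0.1600 + 0.0009 + 0.0025 + 0.0196 = 0.3274
B_vulg = 1 / 0.3274 = 3.0544
Σp_latiᵢ² = 0.02² + 0.02² + 0.25² + 0.69² + 0.02² = 0.0004 + 0.0004 + 0.0625 + 0.4761 + 0.0004 = 0.5398
B_lati = 1 / 0.5398 = 1.8525
Ranking by B (broadest → narrowest): Phratora vulgatissima (3.05) > Phratora laticollis (1.85) > Phratora vitellinae (1.62)

Phratora vulgatissima > Phratora laticollis > Phratora vitellinae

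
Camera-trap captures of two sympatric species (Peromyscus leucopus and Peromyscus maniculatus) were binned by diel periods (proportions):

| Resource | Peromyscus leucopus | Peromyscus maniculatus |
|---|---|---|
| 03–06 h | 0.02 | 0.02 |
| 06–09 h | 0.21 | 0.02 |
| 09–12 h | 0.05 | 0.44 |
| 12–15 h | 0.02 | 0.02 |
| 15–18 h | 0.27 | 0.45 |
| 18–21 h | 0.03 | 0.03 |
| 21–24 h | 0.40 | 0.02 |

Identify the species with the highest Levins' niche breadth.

Peromyscus leucopus

Σp_leucᵢ² = 0.02² + 0.21² + 0.05² + 0.02² + 0.27² + 0.03² + 0.40² = 0.0004 + 0.0441 + 0.0025 + 0.0004 + 0.0729 + 0.0009 + 0.1600 = 0.2812
B_leuc = 1 / 0.2812 = 3.5562
Σp_maniᵢ² = 0.02² + 0.02² + 0.44² + 0.02² + 0.45² + 0.03² + 0.02² = 0.0004 + 0.0004 + 0.1936 + 0.0004 + 0.2025 + 0.0009 + 0.0004 = 0.3986
B_mani = 1 / 0.3986 = 2.5088
Highest B → broadest niche (most generalist): Peromyscus leucopus (B = 3.56).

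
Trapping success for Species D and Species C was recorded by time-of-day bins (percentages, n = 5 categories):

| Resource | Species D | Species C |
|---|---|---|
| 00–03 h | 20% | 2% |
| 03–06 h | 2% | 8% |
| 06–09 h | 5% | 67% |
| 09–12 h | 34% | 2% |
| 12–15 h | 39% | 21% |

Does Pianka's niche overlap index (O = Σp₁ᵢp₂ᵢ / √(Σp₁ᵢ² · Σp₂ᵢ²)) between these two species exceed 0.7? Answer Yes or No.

No

Convert percentages to proportions (divide by 100).
Σ p₁ᵢp₂ᵢ = 0.0040 + 0.0016 + 0.0335 + 0.0068 + 0.0819 = 0.1278
Σp_1ᵢ² = 0.20² + 0.02² + 0.05² + 0.34² + 0.39² = 0.0400 + 0.0004 + 0.0025 + 0.1156 + 0.1521 = 0.3106
Σp_2ᵢ² = 0.02² + 0.08² + 0.67² + 0.02² + 0.21² = 0.0004 + 0.0064 + 0.4489 + 0.0004 + 0.0441 = 0.5002
O = 0.1278 / √(0.3106 × 0.5002) = 0.1278 / 0.39416 = 0.3242
O = 0.3242 < 0.7 → No.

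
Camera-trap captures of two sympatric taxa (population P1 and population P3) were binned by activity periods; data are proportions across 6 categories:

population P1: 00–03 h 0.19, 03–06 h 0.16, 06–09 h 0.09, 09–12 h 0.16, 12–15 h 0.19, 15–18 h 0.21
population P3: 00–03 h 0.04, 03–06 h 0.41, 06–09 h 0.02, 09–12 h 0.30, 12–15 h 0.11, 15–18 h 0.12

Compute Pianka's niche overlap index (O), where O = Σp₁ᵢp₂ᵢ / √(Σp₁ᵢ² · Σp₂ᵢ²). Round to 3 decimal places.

Σ p₁ᵢp₂ᵢ = 0.0076 + 0.0656 + 0.0018 + 0.0480 + 0.0209 + 0.0252 = 0.1691
Σp_1ᵢ² = 0.19² + 0.16² + 0.09² + 0.16² + 0.19² + 0.21² = 0.0361 + 0.0256 + 0.0081 + 0.0256 + 0.0361 + 0.0441 = 0.1756
Σp_2ᵢ² = 0.04² + 0.41² + 0.02² + 0.30² + 0.11² + 0.12² = 0.0016 + 0.1681 + 0.0004 + 0.0900 + 0.0121 + 0.0144 = 0.2866
O = 0.1691 / √(0.1756 × 0.2866) = 0.1691 / 0.224337 = 0.75378

0.754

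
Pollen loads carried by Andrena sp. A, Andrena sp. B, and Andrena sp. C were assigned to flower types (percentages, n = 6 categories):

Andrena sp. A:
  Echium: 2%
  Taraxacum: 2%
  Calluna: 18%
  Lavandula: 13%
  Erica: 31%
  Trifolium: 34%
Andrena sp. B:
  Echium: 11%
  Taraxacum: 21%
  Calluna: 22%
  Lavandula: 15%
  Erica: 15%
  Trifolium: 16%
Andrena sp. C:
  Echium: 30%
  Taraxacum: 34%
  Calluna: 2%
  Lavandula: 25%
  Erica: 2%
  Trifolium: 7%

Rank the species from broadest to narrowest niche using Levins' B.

Andrena sp. B > Andrena sp. A > Andrena sp. C

Convert percentages to proportions (divide by 100).
Σp_Aᵢ² = 0.02² + 0.02² + 0.18² + 0.13² + 0.31² + 0.34² = 0.0004 + 0.0004 + 0.0324 + 0.0169 + 0.0961 + 0.1156 = 0.2618
B_A = 1 / 0.2618 = 3.8197
Σp_Bᵢ² = 0.11² + 0.21² + 0.22² + 0.15² + 0.15² + 0.16² = 0.0121 + 0.0441 + 0.0484 + 0.0225 + 0.0225 + 0.0256 = 0.1752
B_B = 1 / 0.1752 = 5.7078
Σp_Cᵢ² = 0.30² + 0.34² + 0.02² + 0.25² + 0.02² + 0.07² = 0.0900 + 0.1156 + 0.0004 + 0.0625 + 0.0004 + 0.0049 = 0.2738
B_C = 1 / 0.2738 = 3.6523
Ranking by B (broadest → narrowest): Andrena sp. B (5.71) > Andrena sp. A (3.82) > Andrena sp. C (3.65)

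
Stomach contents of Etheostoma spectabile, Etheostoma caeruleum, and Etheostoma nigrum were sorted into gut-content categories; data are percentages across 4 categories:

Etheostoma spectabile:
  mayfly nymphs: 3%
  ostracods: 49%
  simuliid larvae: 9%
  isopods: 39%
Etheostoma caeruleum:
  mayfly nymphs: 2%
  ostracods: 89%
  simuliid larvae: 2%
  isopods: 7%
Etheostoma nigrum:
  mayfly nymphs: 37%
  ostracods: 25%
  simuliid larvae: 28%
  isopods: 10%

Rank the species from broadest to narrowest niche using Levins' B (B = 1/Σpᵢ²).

Convert percentages to proportions (divide by 100).
Σp_specᵢ² = 0.03² + 0.49² + 0.09² + 0.39² = 0.0009 + 0.2401 + 0.0081 + 0.1521 = 0.4012
B_spec = 1 / 0.4012 = 2.4925
Σp_caerᵢ² = 0.02² + 0.89² + 0.02² + 0.07² = 0.0004 + 0.7921 + 0.0004 + 0.0049 = 0.7978
B_caer = 1 / 0.7978 = 1.2534
Σp_nigrᵢ² = 0.37² + 0.25² + 0.28² + 0.10² = 0.1369 + 0.0625 + 0.0784 + 0.0100 = 0.2878
B_nigr = 1 / 0.2878 = 3.4746
Ranking by B (broadest → narrowest): Etheostoma nigrum (3.47) > Etheostoma spectabile (2.49) > Etheostoma caeruleum (1.25)

Etheostoma nigrum > Etheostoma spectabile > Etheostoma caeruleum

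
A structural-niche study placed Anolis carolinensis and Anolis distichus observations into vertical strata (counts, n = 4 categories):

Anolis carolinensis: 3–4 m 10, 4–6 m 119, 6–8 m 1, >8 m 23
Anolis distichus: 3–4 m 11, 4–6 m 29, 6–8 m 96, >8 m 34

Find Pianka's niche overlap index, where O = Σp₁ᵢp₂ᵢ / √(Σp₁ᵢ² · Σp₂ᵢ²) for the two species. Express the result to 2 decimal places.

Proportions for Anolis carolinensis (n=153): 10/153=0.0654, 119/153=0.7778, 1/153=0.0065, 23/153=0.1503
Proportions for Anolis distichus (n=170): 11/170=0.0647, 29/170=0.1706, 96/170=0.5647, 34/170=0.2000
Σ p₁ᵢp₂ᵢ = 0.004231 + 0.132693 + 0.003671 + 0.030060 = 0.170655
Σp_1ᵢ² = 0.0654² + 0.7778² + 0.0065² + 0.1503² = 0.004277 + 0.604973 + 0.000042 + 0.022590 = 0.631882
Σp_2ᵢ² = 0.0647² + 0.1706² + 0.5647² + 0.2000² = 0.004186 + 0.029104 + 0.318886 + 0.040000 = 0.392176
O = 0.170655 / √(0.631882 × 0.392176) = 0.170655 / 0.4978041 = 0.3428

0.34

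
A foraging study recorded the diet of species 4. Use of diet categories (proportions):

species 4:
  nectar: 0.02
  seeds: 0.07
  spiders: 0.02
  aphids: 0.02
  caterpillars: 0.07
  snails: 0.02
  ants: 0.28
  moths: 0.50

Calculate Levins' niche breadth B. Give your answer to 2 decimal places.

Σpᵢ² = 0.02² + 0.07² + 0.02² + 0.02² + 0.07² + 0.02² + 0.28² + 0.50² = 0.0004 + 0.0049 + 0.0004 + 0.0004 + 0.0049 + 0.0004 + 0.0784 + 0.2500 = 0.3398
B = 1 / 0.3398 = 2.9429

2.94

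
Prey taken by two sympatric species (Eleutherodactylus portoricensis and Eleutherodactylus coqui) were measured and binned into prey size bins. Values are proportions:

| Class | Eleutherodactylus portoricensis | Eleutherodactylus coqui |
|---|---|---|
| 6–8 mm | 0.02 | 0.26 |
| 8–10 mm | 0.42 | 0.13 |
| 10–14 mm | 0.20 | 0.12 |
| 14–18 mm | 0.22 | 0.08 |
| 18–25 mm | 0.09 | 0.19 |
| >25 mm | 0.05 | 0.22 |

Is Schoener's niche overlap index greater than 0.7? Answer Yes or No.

Σ|p₁ᵢ − p₂ᵢ| = 0.24 + 0.29 + 0.08 + 0.14 + 0.10 + 0.17 = 1.02
D = 1 − ½ × 1.02 = 1 − 0.510 = 0.4900
D = 0.4900 < 0.7 → No.

No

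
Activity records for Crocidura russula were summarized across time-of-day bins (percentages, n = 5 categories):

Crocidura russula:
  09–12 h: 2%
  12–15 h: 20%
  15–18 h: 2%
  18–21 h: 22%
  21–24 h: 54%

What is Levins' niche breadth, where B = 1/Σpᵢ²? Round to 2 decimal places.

2.63

Convert percentages to proportions (divide by 100).
Σpᵢ² = 0.02² + 0.20² + 0.02² + 0.22² + 0.54² = 0.0004 + 0.0400 + 0.0004 + 0.0484 + 0.2916 = 0.3808
B = 1 / 0.3808 = 2.6261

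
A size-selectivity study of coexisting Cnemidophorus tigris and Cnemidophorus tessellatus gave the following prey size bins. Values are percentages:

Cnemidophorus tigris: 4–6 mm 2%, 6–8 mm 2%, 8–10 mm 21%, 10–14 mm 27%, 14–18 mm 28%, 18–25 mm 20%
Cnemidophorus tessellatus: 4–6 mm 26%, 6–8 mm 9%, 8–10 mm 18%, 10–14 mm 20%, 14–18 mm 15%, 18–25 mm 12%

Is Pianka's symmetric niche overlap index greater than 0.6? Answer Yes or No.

Yes

Convert percentages to proportions (divide by 100).
Σ p₁ᵢp₂ᵢ = 0.0052 + 0.0018 + 0.0378 + 0.0540 + 0.0420 + 0.0240 = 0.1648
Σp_1ᵢ² = 0.02² + 0.02² + 0.21² + 0.27² + 0.28² + 0.20² = 0.0004 + 0.0004 + 0.0441 + 0.0729 + 0.0784 + 0.0400 = 0.2362
Σp_2ᵢ² = 0.26² + 0.09² + 0.18² + 0.20² + 0.15² + 0.12² = 0.0676 + 0.0081 + 0.0324 + 0.0400 + 0.0225 + 0.0144 = 0.1850
O = 0.1648 / √(0.2362 × 0.1850) = 0.1648 / 0.20904 = 0.7884
O = 0.7884 > 0.6 → Yes.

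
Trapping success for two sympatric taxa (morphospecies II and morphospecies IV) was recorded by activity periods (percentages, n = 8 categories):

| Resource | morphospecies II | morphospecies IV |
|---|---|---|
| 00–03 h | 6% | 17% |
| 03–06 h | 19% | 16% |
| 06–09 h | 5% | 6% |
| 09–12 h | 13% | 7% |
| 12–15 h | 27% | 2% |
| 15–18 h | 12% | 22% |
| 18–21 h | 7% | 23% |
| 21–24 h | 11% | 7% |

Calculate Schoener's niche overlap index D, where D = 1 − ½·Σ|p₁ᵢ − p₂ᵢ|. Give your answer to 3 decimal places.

0.620

Convert percentages to proportions (divide by 100).
Σ|p₁ᵢ − p₂ᵢ| = 0.11 + 0.03 + 0.01 + 0.06 + 0.25 + 0.10 + 0.16 + 0.04 = 0.76
D = 1 − ½ × 0.76 = 1 − 0.380 = 0.62000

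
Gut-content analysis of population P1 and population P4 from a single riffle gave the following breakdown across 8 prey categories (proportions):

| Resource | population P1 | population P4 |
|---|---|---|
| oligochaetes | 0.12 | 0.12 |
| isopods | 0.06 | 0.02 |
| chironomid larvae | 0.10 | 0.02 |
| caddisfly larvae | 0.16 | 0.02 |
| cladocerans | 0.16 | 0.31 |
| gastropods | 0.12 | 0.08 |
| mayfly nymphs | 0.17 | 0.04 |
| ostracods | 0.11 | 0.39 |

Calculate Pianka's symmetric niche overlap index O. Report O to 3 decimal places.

Σ p₁ᵢp₂ᵢ = 0.0144 + 0.0012 + 0.0020 + 0.0032 + 0.0496 + 0.0096 + 0.0068 + 0.0429 = 0.1297
Σp_1ᵢ² = 0.12² + 0.06² + 0.10² + 0.16² + 0.16² + 0.12² + 0.17² + 0.11² = 0.0144 + 0.0036 + 0.0100 + 0.0256 + 0.0256 + 0.0144 + 0.0289 + 0.0121 = 0.1346
Σp_2ᵢ² = 0.12² + 0.02² + 0.02² + 0.02² + 0.31² + 0.08² + 0.04² + 0.39² = 0.0144 + 0.0004 + 0.0004 + 0.0004 + 0.0961 + 0.0064 + 0.0016 + 0.1521 = 0.2718
O = 0.1297 / √(0.1346 × 0.2718) = 0.1297 / 0.191270 = 0.67810

0.678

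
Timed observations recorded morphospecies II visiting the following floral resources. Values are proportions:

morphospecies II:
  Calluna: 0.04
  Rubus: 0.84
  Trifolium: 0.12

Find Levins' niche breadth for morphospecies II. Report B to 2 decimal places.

Σpᵢ² = 0.04² + 0.84² + 0.12² = 0.0016 + 0.7056 + 0.0144 = 0.7216
B = 1 / 0.7216 = 1.3858

1.39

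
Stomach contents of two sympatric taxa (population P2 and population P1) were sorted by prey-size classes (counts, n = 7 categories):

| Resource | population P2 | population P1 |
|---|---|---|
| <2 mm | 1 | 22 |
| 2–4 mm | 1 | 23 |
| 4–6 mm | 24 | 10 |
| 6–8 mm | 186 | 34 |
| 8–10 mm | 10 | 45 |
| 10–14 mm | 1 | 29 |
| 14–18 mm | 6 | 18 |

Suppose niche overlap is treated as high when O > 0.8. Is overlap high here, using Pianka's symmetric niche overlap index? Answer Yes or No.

Proportions for population P2 (n=229): 1/229=0.0044, 1/229=0.0044, 24/229=0.1048, 186/229=0.8122, 10/229=0.0437, 1/229=0.0044, 6/229=0.0262
Proportions for population P1 (n=181): 22/181=0.1215, 23/181=0.1271, 10/181=0.0552, 34/181=0.1878, 45/181=0.2486, 29/181=0.1602, 18/181=0.0994
Σ p₁ᵢp₂ᵢ = 0.000535 + 0.000559 + 0.005785 + 0.152531 + 0.010864 + 0.000705 + 0.002604 = 0.173583
Σp_1ᵢ² = 0.0044² + 0.0044² + 0.1048² + 0.8122² + 0.0437² + 0.0044² + 0.0262² = 0.000019 + 0.000019 + 0.010983 + 0.659669 + 0.001910 + 0.000019 + 0.000686 = 0.673305
Σp_2ᵢ² = 0.1215² + 0.1271² + 0.0552² + 0.1878² + 0.2486² + 0.1602² + 0.0994² = 0.014762 + 0.016154 + 0.003047 + 0.035269 + 0.061802 + 0.025664 + 0.009880 = 0.166578
O = 0.173583 / √(0.673305 × 0.166578) = 0.173583 / 0.3348997 = 0.5183
O = 0.5183 < 0.8 → No.

No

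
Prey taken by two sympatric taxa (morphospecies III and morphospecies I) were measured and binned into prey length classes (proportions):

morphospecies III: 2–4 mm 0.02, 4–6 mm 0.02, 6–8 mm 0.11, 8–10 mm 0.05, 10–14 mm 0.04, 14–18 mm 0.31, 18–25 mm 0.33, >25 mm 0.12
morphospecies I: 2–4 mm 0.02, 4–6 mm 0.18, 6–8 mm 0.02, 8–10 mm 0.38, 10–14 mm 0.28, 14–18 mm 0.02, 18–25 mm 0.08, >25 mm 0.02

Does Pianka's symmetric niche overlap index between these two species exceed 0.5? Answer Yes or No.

No

Σ p₁ᵢp₂ᵢ = 0.0004 + 0.0036 + 0.0022 + 0.0190 + 0.0112 + 0.0062 + 0.0264 + 0.0024 = 0.0714
Σp_1ᵢ² = 0.02² + 0.02² + 0.11² + 0.05² + 0.04² + 0.31² + 0.33² + 0.12² = 0.0004 + 0.0004 + 0.0121 + 0.0025 + 0.0016 + 0.0961 + 0.1089 + 0.0144 = 0.2364
Σp_2ᵢ² = 0.02² + 0.18² + 0.02² + 0.38² + 0.28² + 0.02² + 0.08² + 0.02² = 0.0004 + 0.0324 + 0.0004 + 0.1444 + 0.0784 + 0.0004 + 0.0064 + 0.0004 = 0.2632
O = 0.0714 / √(0.2364 × 0.2632) = 0.0714 / 0.24944 = 0.2862
O = 0.2862 < 0.5 → No.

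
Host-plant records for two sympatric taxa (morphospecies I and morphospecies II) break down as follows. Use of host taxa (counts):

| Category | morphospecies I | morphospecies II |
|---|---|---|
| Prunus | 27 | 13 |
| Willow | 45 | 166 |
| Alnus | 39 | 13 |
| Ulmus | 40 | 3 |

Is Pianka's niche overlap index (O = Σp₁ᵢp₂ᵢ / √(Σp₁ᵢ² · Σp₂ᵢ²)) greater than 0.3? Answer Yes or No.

Proportions for morphospecies I (n=151): 27/151=0.1788, 45/151=0.2980, 39/151=0.2583, 40/151=0.2649
Proportions for morphospecies II (n=195): 13/195=0.0667, 166/195=0.8513, 13/195=0.0667, 3/195=0.0154
Σ p₁ᵢp₂ᵢ = 0.011926 + 0.253687 + 0.017229 + 0.004079 = 0.286921
Σp_1ᵢ² = 0.1788² + 0.2980² + 0.2583² + 0.2649² = 0.031969 + 0.088804 + 0.066719 + 0.070172 = 0.257664
Σp_2ᵢ² = 0.0667² + 0.8513² + 0.0667² + 0.0154² = 0.004449 + 0.724712 + 0.004449 + 0.000237 = 0.733847
O = 0.286921 / √(0.257664 × 0.733847) = 0.286921 / 0.4348401 = 0.6598
O = 0.6598 > 0.3 → Yes.

Yes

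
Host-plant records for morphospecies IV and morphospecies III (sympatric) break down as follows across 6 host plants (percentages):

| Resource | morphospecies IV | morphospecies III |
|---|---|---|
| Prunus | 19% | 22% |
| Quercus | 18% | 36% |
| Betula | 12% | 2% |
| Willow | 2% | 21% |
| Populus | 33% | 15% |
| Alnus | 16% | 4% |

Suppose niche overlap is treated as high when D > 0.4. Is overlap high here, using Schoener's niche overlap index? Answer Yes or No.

Yes

Convert percentages to proportions (divide by 100).
Σ|p₁ᵢ − p₂ᵢ| = 0.03 + 0.18 + 0.10 + 0.19 + 0.18 + 0.12 = 0.80
D = 1 − ½ × 0.80 = 1 − 0.400 = 0.6000
D = 0.6000 > 0.4 → Yes.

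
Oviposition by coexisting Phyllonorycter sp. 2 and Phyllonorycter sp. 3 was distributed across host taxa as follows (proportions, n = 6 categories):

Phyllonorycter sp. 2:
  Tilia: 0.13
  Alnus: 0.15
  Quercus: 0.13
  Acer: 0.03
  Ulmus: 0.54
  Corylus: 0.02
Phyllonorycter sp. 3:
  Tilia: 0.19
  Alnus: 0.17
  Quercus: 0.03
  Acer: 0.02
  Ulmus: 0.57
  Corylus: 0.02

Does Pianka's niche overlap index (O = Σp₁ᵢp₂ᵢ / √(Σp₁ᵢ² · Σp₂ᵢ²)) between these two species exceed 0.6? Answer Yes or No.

Yes

Σ p₁ᵢp₂ᵢ = 0.0247 + 0.0255 + 0.0039 + 0.0006 + 0.3078 + 0.0004 = 0.3629
Σp_1ᵢ² = 0.13² + 0.15² + 0.13² + 0.03² + 0.54² + 0.02² = 0.0169 + 0.0225 + 0.0169 + 0.0009 + 0.2916 + 0.0004 = 0.3492
Σp_2ᵢ² = 0.19² + 0.17² + 0.03² + 0.02² + 0.57² + 0.02² = 0.0361 + 0.0289 + 0.0009 + 0.0004 + 0.3249 + 0.0004 = 0.3916
O = 0.3629 / √(0.3492 × 0.3916) = 0.3629 / 0.36979 = 0.9814
O = 0.9814 > 0.6 → Yes.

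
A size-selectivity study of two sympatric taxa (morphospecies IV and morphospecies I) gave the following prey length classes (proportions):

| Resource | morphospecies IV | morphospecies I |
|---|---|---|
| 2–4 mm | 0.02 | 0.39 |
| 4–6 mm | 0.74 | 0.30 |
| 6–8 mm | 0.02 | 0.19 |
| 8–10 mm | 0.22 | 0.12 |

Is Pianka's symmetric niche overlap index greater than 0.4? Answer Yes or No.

Σ p₁ᵢp₂ᵢ = 0.0078 + 0.2220 + 0.0038 + 0.0264 = 0.2600
Σp_1ᵢ² = 0.02² + 0.74² + 0.02² + 0.22² = 0.0004 + 0.5476 + 0.0004 + 0.0484 = 0.5968
Σp_2ᵢ² = 0.39² + 0.30² + 0.19² + 0.12² = 0.1521 + 0.0900 + 0.0361 + 0.0144 = 0.2926
O = 0.2600 / √(0.5968 × 0.2926) = 0.2600 / 0.41788 = 0.6222
O = 0.6222 > 0.4 → Yes.

Yes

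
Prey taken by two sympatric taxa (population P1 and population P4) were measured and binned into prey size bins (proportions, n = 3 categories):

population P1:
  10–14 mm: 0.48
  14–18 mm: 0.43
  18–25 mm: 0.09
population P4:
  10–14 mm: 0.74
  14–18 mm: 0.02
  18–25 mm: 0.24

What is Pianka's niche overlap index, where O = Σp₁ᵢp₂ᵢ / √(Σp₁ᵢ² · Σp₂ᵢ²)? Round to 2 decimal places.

Σ p₁ᵢp₂ᵢ = 0.3552 + 0.0086 + 0.0216 = 0.3854
Σp_1ᵢ² = 0.48² + 0.43² + 0.09² = 0.2304 + 0.1849 + 0.0081 = 0.4234
Σp_2ᵢ² = 0.74² + 0.02² + 0.24² = 0.5476 + 0.0004 + 0.0576 = 0.6056
O = 0.3854 / √(0.4234 × 0.6056) = 0.3854 / 0.50637 = 0.7611

0.76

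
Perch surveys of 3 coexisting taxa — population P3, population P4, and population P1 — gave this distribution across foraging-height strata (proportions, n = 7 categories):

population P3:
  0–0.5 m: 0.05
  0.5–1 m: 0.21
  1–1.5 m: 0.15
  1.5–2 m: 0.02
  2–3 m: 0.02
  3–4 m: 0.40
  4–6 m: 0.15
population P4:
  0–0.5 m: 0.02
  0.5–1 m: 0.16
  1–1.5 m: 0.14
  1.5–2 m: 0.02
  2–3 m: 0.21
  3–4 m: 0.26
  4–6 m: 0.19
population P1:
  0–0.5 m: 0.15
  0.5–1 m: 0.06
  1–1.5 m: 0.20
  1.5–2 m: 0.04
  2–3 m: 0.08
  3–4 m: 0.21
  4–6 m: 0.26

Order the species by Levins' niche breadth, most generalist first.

population P1 > population P4 > population P3

Σp_P3ᵢ² = 0.05² + 0.21² + 0.15² + 0.02² + 0.02² + 0.40² + 0.15² = 0.0025 + 0.0441 + 0.0225 + 0.0004 + 0.0004 + 0.1600 + 0.0225 = 0.2524
B_P3 = 1 / 0.2524 = 3.9620
Σp_P4ᵢ² = 0.02² + 0.16² + 0.14² + 0.02² + 0.21² + 0.26² + 0.19² = 0.0004 + 0.0256 + 0.0196 + 0.0004 + 0.0441 + 0.0676 + 0.0361 = 0.1938
B_P4 = 1 / 0.1938 = 5.1600
Σp_P1ᵢ² = 0.15² + 0.06² + 0.20² + 0.04² + 0.08² + 0.21² + 0.26² = 0.0225 + 0.0036 + 0.0400 + 0.0016 + 0.0064 + 0.0441 + 0.0676 = 0.1858
B_P1 = 1 / 0.1858 = 5.3821
Ranking by B (broadest → narrowest): population P1 (5.38) > population P4 (5.16) > population P3 (3.96)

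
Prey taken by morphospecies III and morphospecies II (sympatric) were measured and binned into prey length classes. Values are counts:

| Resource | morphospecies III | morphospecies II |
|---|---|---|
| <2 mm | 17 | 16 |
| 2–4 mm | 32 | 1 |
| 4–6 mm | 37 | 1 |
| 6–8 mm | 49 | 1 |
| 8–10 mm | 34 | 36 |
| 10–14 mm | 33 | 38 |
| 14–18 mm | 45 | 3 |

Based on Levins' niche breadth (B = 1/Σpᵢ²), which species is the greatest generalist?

Proportions for morphospecies III (n=247): 17/247=0.0688, 32/247=0.1296, 37/247=0.1498, 49/247=0.1984, 34/247=0.1377, 33/247=0.1336, 45/247=0.1822
Proportions for morphospecies II (n=96): 16/96=0.1667, 1/96=0.0104, 1/96=0.0104, 1/96=0.0104, 36/96=0.3750, 38/96=0.3958, 3/96=0.0313
Σp_IIIᵢ² = 0.0688² + 0.1296² + 0.1498² + 0.1984² + 0.1377² + 0.1336² + 0.1822² = 0.004733 + 0.016796 + 0.022440 + 0.039363 + 0.018961 + 0.017849 + 0.033197 = 0.153339
B_III = 1 / 0.153339 = 6.5215
Σp_IIᵢ² = 0.1667² + 0.0104² + 0.0104² + 0.0104² + 0.3750² + 0.3958² + 0.0313² = 0.027789 + 0.000108 + 0.000108 + 0.000108 + 0.140625 + 0.156658 + 0.000980 = 0.326376
B_II = 1 / 0.326376 = 3.0640
Highest B → broadest niche (most generalist): morphospecies III (B = 6.52).

morphospecies III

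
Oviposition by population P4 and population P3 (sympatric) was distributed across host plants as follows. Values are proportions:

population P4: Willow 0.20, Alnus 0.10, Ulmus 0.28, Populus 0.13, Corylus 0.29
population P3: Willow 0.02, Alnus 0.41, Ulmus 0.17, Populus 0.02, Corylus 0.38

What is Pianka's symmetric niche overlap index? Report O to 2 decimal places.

Σ p₁ᵢp₂ᵢ = 0.0040 + 0.0410 + 0.0476 + 0.0026 + 0.1102 = 0.2054
Σp_1ᵢ² = 0.20² + 0.10² + 0.28² + 0.13² + 0.29² = 0.0400 + 0.0100 + 0.0784 + 0.0169 + 0.0841 = 0.2294
Σp_2ᵢ² = 0.02² + 0.41² + 0.17² + 0.02² + 0.38² = 0.0004 + 0.1681 + 0.0289 + 0.0004 + 0.1444 = 0.3422
O = 0.2054 / √(0.2294 × 0.3422) = 0.2054 / 0.28018 = 0.7331

0.73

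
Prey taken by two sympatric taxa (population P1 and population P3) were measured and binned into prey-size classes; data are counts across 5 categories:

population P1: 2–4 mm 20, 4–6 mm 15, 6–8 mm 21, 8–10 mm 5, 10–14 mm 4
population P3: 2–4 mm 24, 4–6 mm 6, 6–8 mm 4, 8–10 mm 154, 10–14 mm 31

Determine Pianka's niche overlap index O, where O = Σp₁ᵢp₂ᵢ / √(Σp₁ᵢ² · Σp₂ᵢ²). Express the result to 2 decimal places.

0.29

Proportions for population P1 (n=65): 20/65=0.3077, 15/65=0.2308, 21/65=0.3231, 5/65=0.0769, 4/65=0.0615
Proportions for population P3 (n=219): 24/219=0.1096, 6/219=0.0274, 4/219=0.0183, 154/219=0.7032, 31/219=0.1416
Σ p₁ᵢp₂ᵢ = 0.033724 + 0.006324 + 0.005913 + 0.054076 + 0.008708 = 0.108745
Σp_1ᵢ² = 0.3077² + 0.2308² + 0.3231² + 0.0769² + 0.0615² = 0.094679 + 0.053269 + 0.104394 + 0.005914 + 0.003782 = 0.262038
Σp_2ᵢ² = 0.1096² + 0.0274² + 0.0183² + 0.7032² + 0.1416² = 0.012012 + 0.000751 + 0.000335 + 0.494490 + 0.020051 = 0.527639
O = 0.108745 / √(0.262038 × 0.527639) = 0.108745 / 0.3718353 = 0.2925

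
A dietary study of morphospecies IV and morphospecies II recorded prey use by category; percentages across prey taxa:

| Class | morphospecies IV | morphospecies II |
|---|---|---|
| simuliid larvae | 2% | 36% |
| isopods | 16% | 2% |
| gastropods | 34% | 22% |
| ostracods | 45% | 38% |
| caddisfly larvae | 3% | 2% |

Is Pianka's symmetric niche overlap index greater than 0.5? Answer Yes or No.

Yes

Convert percentages to proportions (divide by 100).
Σ p₁ᵢp₂ᵢ = 0.0072 + 0.0032 + 0.0748 + 0.1710 + 0.0006 = 0.2568
Σp_1ᵢ² = 0.02² + 0.16² + 0.34² + 0.45² + 0.03² = 0.0004 + 0.0256 + 0.1156 + 0.2025 + 0.0009 = 0.3450
Σp_2ᵢ² = 0.36² + 0.02² + 0.22² + 0.38² + 0.02² = 0.1296 + 0.0004 + 0.0484 + 0.1444 + 0.0004 = 0.3232
O = 0.2568 / √(0.3450 × 0.3232) = 0.2568 / 0.33392 = 0.7690
O = 0.7690 > 0.5 → Yes.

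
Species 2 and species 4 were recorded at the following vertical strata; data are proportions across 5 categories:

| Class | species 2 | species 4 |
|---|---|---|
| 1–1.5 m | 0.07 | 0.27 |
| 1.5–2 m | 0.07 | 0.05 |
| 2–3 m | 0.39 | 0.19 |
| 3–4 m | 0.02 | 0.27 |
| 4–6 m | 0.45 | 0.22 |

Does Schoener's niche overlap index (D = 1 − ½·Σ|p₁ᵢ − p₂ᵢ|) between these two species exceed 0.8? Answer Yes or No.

No

Σ|p₁ᵢ − p₂ᵢ| = 0.20 + 0.02 + 0.20 + 0.25 + 0.23 = 0.90
D = 1 − ½ × 0.90 = 1 − 0.450 = 0.5500
D = 0.5500 < 0.8 → No.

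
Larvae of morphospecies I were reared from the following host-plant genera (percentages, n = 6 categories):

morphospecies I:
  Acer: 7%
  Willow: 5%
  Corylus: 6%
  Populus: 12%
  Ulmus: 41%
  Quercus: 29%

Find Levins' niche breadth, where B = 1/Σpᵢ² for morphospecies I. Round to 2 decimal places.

3.60

Convert percentages to proportions (divide by 100).
Σpᵢ² = 0.07² + 0.05² + 0.06² + 0.12² + 0.41² + 0.29² = 0.0049 + 0.0025 + 0.0036 + 0.0144 + 0.1681 + 0.0841 = 0.2776
B = 1 / 0.2776 = 3.6023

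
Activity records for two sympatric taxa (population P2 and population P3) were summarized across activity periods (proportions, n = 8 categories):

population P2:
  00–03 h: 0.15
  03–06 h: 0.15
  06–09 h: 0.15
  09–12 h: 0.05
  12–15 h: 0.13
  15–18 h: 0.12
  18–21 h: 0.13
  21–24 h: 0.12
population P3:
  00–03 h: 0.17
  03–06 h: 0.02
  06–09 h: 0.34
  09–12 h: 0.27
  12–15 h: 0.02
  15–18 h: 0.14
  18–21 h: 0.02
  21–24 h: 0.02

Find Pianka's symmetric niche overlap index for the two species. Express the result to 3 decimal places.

Σ p₁ᵢp₂ᵢ = 0.0255 + 0.0030 + 0.0510 + 0.0135 + 0.0026 + 0.0168 + 0.0026 + 0.0024 = 0.1174
Σp_1ᵢ² = 0.15² + 0.15² + 0.15² + 0.05² + 0.13² + 0.12² + 0.13² + 0.12² = 0.0225 + 0.0225 + 0.0225 + 0.0025 + 0.0169 + 0.0144 + 0.0169 + 0.0144 = 0.1326
Σp_2ᵢ² = 0.17² + 0.02² + 0.34² + 0.27² + 0.02² + 0.14² + 0.02² + 0.02² = 0.0289 + 0.0004 + 0.1156 + 0.0729 + 0.0004 + 0.0196 + 0.0004 + 0.0004 = 0.2386
O = 0.1174 / √(0.1326 × 0.2386) = 0.1174 / 0.177872 = 0.66003

0.660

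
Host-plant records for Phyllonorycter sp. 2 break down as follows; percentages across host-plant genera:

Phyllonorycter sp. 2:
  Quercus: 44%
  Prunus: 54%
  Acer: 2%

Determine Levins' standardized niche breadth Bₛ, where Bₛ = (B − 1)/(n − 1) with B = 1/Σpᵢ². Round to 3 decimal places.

0.530

Convert percentages to proportions (divide by 100).
Σpᵢ² = 0.44² + 0.54² + 0.02² = 0.1936 + 0.2916 + 0.0004 = 0.4856
B = 1 / 0.4856 = 2.05931
Bₛ = (B − 1)/(n − 1) = (2.05931 − 1)/(3 − 1) = 1.05931/2 = 0.52966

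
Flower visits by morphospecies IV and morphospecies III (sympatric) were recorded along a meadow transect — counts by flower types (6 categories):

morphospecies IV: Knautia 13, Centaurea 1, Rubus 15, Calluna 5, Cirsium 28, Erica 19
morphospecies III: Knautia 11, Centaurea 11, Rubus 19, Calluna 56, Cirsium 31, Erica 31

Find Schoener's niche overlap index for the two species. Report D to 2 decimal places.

0.65

Proportions for morphospecies IV (n=81): 13/81=0.1605, 1/81=0.0123, 15/81=0.1852, 5/81=0.0617, 28/81=0.3457, 19/81=0.2346
Proportions for morphospecies III (n=159): 11/159=0.0692, 11/159=0.0692, 19/159=0.1195, 56/159=0.3522, 31/159=0.1950, 31/159=0.1950
Σ|p₁ᵢ − p₂ᵢ| = 0.0913 + 0.0569 + 0.0657 + 0.2905 + 0.1507 + 0.0396 = 0.6947
D = 1 − ½ × 0.6947 = 1 − 0.34735 = 0.65265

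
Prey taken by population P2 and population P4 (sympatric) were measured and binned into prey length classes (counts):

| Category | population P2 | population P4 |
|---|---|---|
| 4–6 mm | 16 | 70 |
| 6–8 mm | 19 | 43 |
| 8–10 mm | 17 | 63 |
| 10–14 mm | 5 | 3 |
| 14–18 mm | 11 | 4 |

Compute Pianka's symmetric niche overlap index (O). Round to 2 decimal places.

Proportions for population P2 (n=68): 16/68=0.2353, 19/68=0.2794, 17/68=0.2500, 5/68=0.0735, 11/68=0.1618
Proportions for population P4 (n=183): 70/183=0.3825, 43/183=0.2350, 63/183=0.3443, 3/183=0.0164, 4/183=0.0219
Σ p₁ᵢp₂ᵢ = 0.090002 + 0.065659 + 0.086075 + 0.001205 + 0.003543 = 0.246484
Σp_1ᵢ² = 0.2353² + 0.2794² + 0.2500² + 0.0735² + 0.1618² = 0.055366 + 0.078064 + 0.062500 + 0.005402 + 0.026179 = 0.227511
Σp_2ᵢ² = 0.3825² + 0.2350² + 0.3443² + 0.0164² + 0.0219² = 0.146306 + 0.055225 + 0.118542 + 0.000269 + 0.000480 = 0.320822
O = 0.246484 / √(0.227511 × 0.320822) = 0.246484 / 0.2701676 = 0.9123

0.91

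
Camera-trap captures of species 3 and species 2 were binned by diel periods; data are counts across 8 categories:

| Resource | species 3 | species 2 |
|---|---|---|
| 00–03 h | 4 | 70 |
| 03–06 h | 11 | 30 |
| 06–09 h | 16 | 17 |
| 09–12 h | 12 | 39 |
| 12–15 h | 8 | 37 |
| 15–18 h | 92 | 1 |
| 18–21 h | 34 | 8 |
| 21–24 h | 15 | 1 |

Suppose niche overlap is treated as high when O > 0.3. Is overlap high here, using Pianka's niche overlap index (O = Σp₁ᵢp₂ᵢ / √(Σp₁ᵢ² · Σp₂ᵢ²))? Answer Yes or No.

No

Proportions for species 3 (n=192): 4/192=0.0208, 11/192=0.0573, 16/192=0.0833, 12/192=0.0625, 8/192=0.0417, 92/192=0.4792, 34/192=0.1771, 15/192=0.0781
Proportions for species 2 (n=203): 70/203=0.3448, 30/203=0.1478, 17/203=0.0837, 39/203=0.1921, 37/203=0.1823, 1/203=0.0049, 8/203=0.0394, 1/203=0.0049
Σ p₁ᵢp₂ᵢ = 0.007172 + 0.008469 + 0.006972 + 0.012006 + 0.007602 + 0.002348 + 0.006978 + 0.000383 = 0.051930
Σp_1ᵢ² = 0.0208² + 0.0573² + 0.0833² + 0.0625² + 0.0417² + 0.4792² + 0.1771² + 0.0781² = 0.000433 + 0.003283 + 0.006939 + 0.003906 + 0.001739 + 0.229633 + 0.031364 + 0.006100 = 0.283397
Σp_2ᵢ² = 0.3448² + 0.1478² + 0.0837² + 0.1921² + 0.1823² + 0.0049² + 0.0394² + 0.0049² = 0.118887 + 0.021845 + 0.007006 + 0.036902 + 0.033233 + 0.000024 + 0.001552 + 0.000024 = 0.219473
O = 0.051930 / √(0.283397 × 0.219473) = 0.051930 / 0.2493952 = 0.2082
O = 0.2082 < 0.3 → No.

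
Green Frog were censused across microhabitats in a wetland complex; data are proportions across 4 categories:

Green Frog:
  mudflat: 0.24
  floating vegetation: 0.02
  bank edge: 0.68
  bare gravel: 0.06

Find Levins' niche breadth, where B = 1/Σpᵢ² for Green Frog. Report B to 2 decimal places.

Σpᵢ² = 0.24² + 0.02² + 0.68² + 0.06² = 0.0576 + 0.0004 + 0.4624 + 0.0036 = 0.5240
B = 1 / 0.5240 = 1.9084

1.91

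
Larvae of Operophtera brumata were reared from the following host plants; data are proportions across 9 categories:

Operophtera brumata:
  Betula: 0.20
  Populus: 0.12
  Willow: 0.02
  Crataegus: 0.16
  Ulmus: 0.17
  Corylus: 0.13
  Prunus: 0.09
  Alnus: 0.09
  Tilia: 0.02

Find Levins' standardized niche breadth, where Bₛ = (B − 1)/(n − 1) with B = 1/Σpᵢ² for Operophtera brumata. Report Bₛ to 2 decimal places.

Σpᵢ² = 0.20² + 0.12² + 0.02² + 0.16² + 0.17² + 0.13² + 0.09² + 0.09² + 0.02² = 0.0400 + 0.0144 + 0.0004 + 0.0256 + 0.0289 + 0.0169 + 0.0081 + 0.0081 + 0.0004 = 0.1428
B = 1 / 0.1428 = 7.0028
Bₛ = (B − 1)/(n − 1) = (7.0028 − 1)/(9 − 1) = 6.0028/8 = 0.7504

0.75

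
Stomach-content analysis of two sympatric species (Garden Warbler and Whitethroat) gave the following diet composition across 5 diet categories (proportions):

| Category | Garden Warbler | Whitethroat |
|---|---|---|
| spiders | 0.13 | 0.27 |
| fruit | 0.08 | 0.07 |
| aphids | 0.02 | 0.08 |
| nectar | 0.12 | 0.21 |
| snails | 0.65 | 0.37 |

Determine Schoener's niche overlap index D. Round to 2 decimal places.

Σ|p₁ᵢ − p₂ᵢ| = 0.14 + 0.01 + 0.06 + 0.09 + 0.28 = 0.58
D = 1 − ½ × 0.58 = 1 − 0.290 = 0.7100

0.71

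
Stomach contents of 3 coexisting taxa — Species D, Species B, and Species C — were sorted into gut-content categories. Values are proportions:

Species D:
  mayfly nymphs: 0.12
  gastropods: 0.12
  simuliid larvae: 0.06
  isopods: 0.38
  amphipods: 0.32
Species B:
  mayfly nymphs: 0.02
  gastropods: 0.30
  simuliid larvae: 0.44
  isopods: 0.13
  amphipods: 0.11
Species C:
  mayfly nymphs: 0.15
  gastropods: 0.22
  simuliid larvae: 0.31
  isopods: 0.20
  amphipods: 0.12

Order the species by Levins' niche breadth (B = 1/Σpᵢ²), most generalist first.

Σp_Dᵢ² = 0.12² + 0.12² + 0.06² + 0.38² + 0.32² = 0.0144 + 0.0144 + 0.0036 + 0.1444 + 0.1024 = 0.2792
B_D = 1 / 0.2792 = 3.5817
Σp_Bᵢ² = 0.02² + 0.30² + 0.44² + 0.13² + 0.11² = 0.0004 + 0.0900 + 0.1936 + 0.0169 + 0.0121 = 0.3130
B_B = 1 / 0.3130 = 3.1949
Σp_Cᵢ² = 0.15² + 0.22² + 0.31² + 0.20² + 0.12² = 0.0225 + 0.0484 + 0.0961 + 0.0400 + 0.0144 = 0.2214
B_C = 1 / 0.2214 = 4.5167
Ranking by B (broadest → narrowest): Species C (4.52) > Species D (3.58) > Species B (3.19)

Species C > Species D > Species B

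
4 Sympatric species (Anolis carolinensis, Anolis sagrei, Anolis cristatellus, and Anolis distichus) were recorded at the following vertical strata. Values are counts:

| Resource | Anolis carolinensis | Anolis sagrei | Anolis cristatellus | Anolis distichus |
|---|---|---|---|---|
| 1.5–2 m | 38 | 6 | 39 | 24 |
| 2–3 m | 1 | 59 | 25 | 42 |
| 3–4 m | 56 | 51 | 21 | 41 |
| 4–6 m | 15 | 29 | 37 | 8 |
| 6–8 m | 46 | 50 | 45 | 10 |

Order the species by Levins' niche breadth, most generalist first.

Proportions for Anolis carolinensis (n=156): 38/156=0.2436, 1/156=0.0064, 56/156=0.3590, 15/156=0.0962, 46/156=0.2949
Proportions for Anolis sagrei (n=195): 6/195=0.0308, 59/195=0.3026, 51/195=0.2615, 29/195=0.1487, 50/195=0.2564
Proportions for Anolis cristatellus (n=167): 39/167=0.2335, 25/167=0.1497, 21/167=0.1257, 37/167=0.2216, 45/167=0.2695
Proportions for Anolis distichus (n=125): 24/125=0.1920, 42/125=0.3360, 41/125=0.3280, 8/125=0.0640, 10/125=0.0800
Σp_caroᵢ² = 0.2436² + 0.0064² + 0.3590² + 0.0962² + 0.2949² = 0.059341 + 0.000041 + 0.128881 + 0.009254 + 0.086966 = 0.284483
B_caro = 1 / 0.284483 = 3.5151
Σp_sagrᵢ² = 0.0308² + 0.3026² + 0.2615² + 0.1487² + 0.2564² = 0.000949 + 0.091567 + 0.068382 + 0.022112 + 0.065741 = 0.248751
B_sagr = 1 / 0.248751 = 4.0201
Σp_crisᵢ² = 0.2335² + 0.1497² + 0.1257² + 0.2216² + 0.2695² = 0.054522 + 0.022410 + 0.015800 + 0.049107 + 0.072630 = 0.214469
B_cris = 1 / 0.214469 = 4.6627
Σp_distᵢ² = 0.1920² + 0.3360² + 0.3280² + 0.0640² + 0.0800² = 0.036864 + 0.112896 + 0.107584 + 0.004096 + 0.006400 = 0.267840
B_dist = 1 / 0.267840 = 3.7336
Ranking by B (broadest → narrowest): Anolis cristatellus (4.66) > Anolis sagrei (4.02) > Anolis distichus (3.73) > Anolis carolinensis (3.52)

Anolis cristatellus > Anolis sagrei > Anolis distichus > Anolis carolinensis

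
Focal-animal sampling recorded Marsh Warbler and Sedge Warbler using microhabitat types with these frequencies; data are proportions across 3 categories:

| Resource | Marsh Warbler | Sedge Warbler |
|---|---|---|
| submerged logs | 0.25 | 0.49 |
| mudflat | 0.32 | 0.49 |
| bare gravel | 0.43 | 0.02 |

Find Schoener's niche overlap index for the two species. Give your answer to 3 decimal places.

0.590

Σ|p₁ᵢ − p₂ᵢ| = 0.24 + 0.17 + 0.41 = 0.82
D = 1 − ½ × 0.82 = 1 − 0.410 = 0.59000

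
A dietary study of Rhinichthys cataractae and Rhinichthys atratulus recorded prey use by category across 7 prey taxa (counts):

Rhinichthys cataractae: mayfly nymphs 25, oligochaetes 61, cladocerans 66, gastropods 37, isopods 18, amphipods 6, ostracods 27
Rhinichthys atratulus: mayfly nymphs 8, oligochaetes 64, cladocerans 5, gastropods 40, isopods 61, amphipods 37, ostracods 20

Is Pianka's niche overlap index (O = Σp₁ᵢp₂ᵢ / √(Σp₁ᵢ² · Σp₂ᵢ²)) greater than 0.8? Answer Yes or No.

Proportions for Rhinichthys cataractae (n=240): 25/240=0.1042, 61/240=0.2542, 66/240=0.2750, 37/240=0.1542, 18/240=0.0750, 6/240=0.0250, 27/240=0.1125
Proportions for Rhinichthys atratulus (n=235): 8/235=0.0340, 64/235=0.2723, 5/235=0.0213, 40/235=0.1702, 61/235=0.2596, 37/235=0.1574, 20/235=0.0851
Σ p₁ᵢp₂ᵢ = 0.003543 + 0.069219 + 0.005858 + 0.026245 + 0.019470 + 0.003935 + 0.009574 = 0.137844
Σp_1ᵢ² = 0.1042² + 0.2542² + 0.2750² + 0.1542² + 0.0750² + 0.0250² + 0.1125² = 0.010858 + 0.064618 + 0.075625 + 0.023778 + 0.005625 + 0.000625 + 0.012656 = 0.193785
Σp_2ᵢ² = 0.0340² + 0.2723² + 0.0213² + 0.1702² + 0.2596² + 0.1574² + 0.0851² = 0.001156 + 0.074147 + 0.000454 + 0.028968 + 0.067392 + 0.024775 + 0.007242 = 0.204134
O = 0.137844 / √(0.193785 × 0.204134) = 0.137844 / 0.1988922 = 0.6931
O = 0.6931 < 0.8 → No.

No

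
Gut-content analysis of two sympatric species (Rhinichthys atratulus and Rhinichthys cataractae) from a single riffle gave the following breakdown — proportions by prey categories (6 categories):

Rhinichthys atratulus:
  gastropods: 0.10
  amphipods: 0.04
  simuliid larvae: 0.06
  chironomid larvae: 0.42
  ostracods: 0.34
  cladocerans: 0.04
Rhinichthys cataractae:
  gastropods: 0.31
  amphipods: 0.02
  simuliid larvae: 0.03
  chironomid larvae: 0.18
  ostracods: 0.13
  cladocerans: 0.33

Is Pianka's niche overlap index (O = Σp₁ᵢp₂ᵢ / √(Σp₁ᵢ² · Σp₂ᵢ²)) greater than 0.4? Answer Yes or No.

Yes

Σ p₁ᵢp₂ᵢ = 0.0310 + 0.0008 + 0.0018 + 0.0756 + 0.0442 + 0.0132 = 0.1666
Σp_1ᵢ² = 0.10² + 0.04² + 0.06² + 0.42² + 0.34² + 0.04² = 0.0100 + 0.0016 + 0.0036 + 0.1764 + 0.1156 + 0.0016 = 0.3088
Σp_2ᵢ² = 0.31² + 0.02² + 0.03² + 0.18² + 0.13² + 0.33² = 0.0961 + 0.0004 + 0.0009 + 0.0324 + 0.0169 + 0.1089 = 0.2556
O = 0.1666 / √(0.3088 × 0.2556) = 0.1666 / 0.28094 = 0.5930
O = 0.5930 > 0.4 → Yes.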